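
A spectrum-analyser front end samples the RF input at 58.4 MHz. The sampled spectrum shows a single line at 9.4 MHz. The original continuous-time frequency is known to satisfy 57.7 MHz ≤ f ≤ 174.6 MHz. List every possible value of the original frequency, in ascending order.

Frequencies that alias to 9.4 MHz are k·fs ± 9.4 MHz for integer k ≥ 0.
k=0: 9.4 MHz.
k=1: 49 MHz, 67.8 MHz.
k=2: 107.4 MHz, 126.2 MHz.
k=3: 165.8 MHz, 184.6 MHz.
k=4: 224.2 MHz, 243 MHz.
Within [57.7 MHz, 174.6 MHz]: 67.8 MHz, 107.4 MHz, 126.2 MHz, 165.8 MHz.

67.8 MHz, 107.4 MHz, 126.2 MHz, 165.8 MHz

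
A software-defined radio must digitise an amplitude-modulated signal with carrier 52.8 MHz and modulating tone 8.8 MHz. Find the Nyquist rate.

AM sidebands sit at fc ± fm = 44 MHz and 61.6 MHz.
Highest-frequency component: 61.6 MHz.
Nyquist rate = 2 × 61.6 MHz = 123.2 MHz.

123.2 MHz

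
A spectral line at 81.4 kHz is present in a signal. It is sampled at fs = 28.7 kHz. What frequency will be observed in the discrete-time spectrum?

4.7 kHz

81.4 kHz mod fs = 24 kHz.
24 kHz > fs/2 = 14.35 kHz, folds to fs − 24 kHz = 4.7 kHz.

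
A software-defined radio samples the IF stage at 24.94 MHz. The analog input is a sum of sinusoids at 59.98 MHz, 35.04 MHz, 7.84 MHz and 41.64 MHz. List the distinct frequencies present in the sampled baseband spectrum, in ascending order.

7.84 MHz, 8.24 MHz, 10.1 MHz

fs/2 = 12.47 MHz.
59.98 MHz mod fs = 10.1 MHz.
10.1 MHz ≤ fs/2 = 12.47 MHz, appears at 10.1 MHz.
35.04 MHz mod fs = 10.1 MHz.
10.1 MHz ≤ fs/2 = 12.47 MHz, appears at 10.1 MHz.
7.84 MHz ≤ fs/2 = 12.47 MHz, passes unchanged.
41.64 MHz mod fs = 16.7 MHz.
16.7 MHz > fs/2 = 12.47 MHz, folds to fs − 16.7 MHz = 8.24 MHz.
Distinct values: {7.84 MHz, 8.24 MHz, 10.1 MHz}.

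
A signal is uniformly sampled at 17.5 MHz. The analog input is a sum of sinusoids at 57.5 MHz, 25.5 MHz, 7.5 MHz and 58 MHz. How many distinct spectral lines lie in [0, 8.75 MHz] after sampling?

4

fs/2 = 8.75 MHz.
57.5 MHz mod fs = 5 MHz.
5 MHz ≤ fs/2 = 8.75 MHz, appears at 5 MHz.
25.5 MHz mod fs = 8 MHz.
8 MHz ≤ fs/2 = 8.75 MHz, appears at 8 MHz.
7.5 MHz ≤ fs/2 = 8.75 MHz, passes unchanged.
58 MHz mod fs = 5.5 MHz.
5.5 MHz ≤ fs/2 = 8.75 MHz, appears at 5.5 MHz.
Distinct values: {5 MHz, 5.5 MHz, 7.5 MHz, 8 MHz} → 4.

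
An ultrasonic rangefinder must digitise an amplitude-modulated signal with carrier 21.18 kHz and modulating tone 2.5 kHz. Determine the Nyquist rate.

AM sidebands sit at fc ± fm = 18.68 kHz and 23.68 kHz.
Highest-frequency component: 23.68 kHz.
Nyquist rate = 2 × 23.68 kHz = 47.36 kHz.

47.36 kHz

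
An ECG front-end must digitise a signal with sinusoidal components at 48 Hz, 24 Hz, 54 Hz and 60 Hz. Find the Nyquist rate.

Highest-frequency component: 60 Hz.
Nyquist rate = 2 × 60 Hz = 120 Hz.

120 Hz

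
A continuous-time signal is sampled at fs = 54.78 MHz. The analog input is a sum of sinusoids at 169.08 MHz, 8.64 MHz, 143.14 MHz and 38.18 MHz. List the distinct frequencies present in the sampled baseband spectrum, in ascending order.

fs/2 = 27.39 MHz.
169.08 MHz mod fs = 4.74 MHz.
4.74 MHz ≤ fs/2 = 27.39 MHz, appears at 4.74 MHz.
8.64 MHz ≤ fs/2 = 27.39 MHz, passes unchanged.
143.14 MHz mod fs = 33.58 MHz.
33.58 MHz > fs/2 = 27.39 MHz, folds to fs − 33.58 MHz = 21.2 MHz.
38.18 MHz > fs/2 = 27.39 MHz, folds to fs − 38.18 MHz = 16.6 MHz.
Distinct values: {4.74 MHz, 8.64 MHz, 16.6 MHz, 21.2 MHz}.

4.74 MHz, 8.64 MHz, 16.6 MHz, 21.2 MHz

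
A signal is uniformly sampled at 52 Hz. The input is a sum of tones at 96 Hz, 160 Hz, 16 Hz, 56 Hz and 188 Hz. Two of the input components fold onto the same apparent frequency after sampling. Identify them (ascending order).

56 Hz, 160 Hz

fs/2 = 26 Hz.
96 Hz mod fs = 44 Hz.
44 Hz > fs/2 = 26 Hz, folds to fs − 44 Hz = 8 Hz.
160 Hz mod fs = 4 Hz.
4 Hz ≤ fs/2 = 26 Hz, appears at 4 Hz.
16 Hz ≤ fs/2 = 26 Hz, passes unchanged.
56 Hz mod fs = 4 Hz.
4 Hz ≤ fs/2 = 26 Hz, appears at 4 Hz.
188 Hz mod fs = 32 Hz.
32 Hz > fs/2 = 26 Hz, folds to fs − 32 Hz = 20 Hz.
56 Hz and 160 Hz both map to 4 Hz.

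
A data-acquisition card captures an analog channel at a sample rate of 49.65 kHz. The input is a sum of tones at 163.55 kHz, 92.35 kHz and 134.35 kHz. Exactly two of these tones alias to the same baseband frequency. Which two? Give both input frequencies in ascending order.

134.35 kHz, 163.55 kHz

fs/2 = 24.825 kHz.
163.55 kHz mod fs = 14.6 kHz.
14.6 kHz ≤ fs/2 = 24.825 kHz, appears at 14.6 kHz.
92.35 kHz mod fs = 42.7 kHz.
42.7 kHz > fs/2 = 24.825 kHz, folds to fs − 42.7 kHz = 6.95 kHz.
134.35 kHz mod fs = 35.05 kHz.
35.05 kHz > fs/2 = 24.825 kHz, folds to fs − 35.05 kHz = 14.6 kHz.
134.35 kHz and 163.55 kHz both map to 14.6 kHz.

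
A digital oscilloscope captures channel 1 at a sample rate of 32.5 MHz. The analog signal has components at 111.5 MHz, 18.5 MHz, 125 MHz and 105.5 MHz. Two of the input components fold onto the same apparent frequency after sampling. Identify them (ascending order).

18.5 MHz, 111.5 MHz

fs/2 = 16.25 MHz.
111.5 MHz mod fs = 14 MHz.
14 MHz ≤ fs/2 = 16.25 MHz, appears at 14 MHz.
18.5 MHz > fs/2 = 16.25 MHz, folds to fs − 18.5 MHz = 14 MHz.
125 MHz mod fs = 27.5 MHz.
27.5 MHz > fs/2 = 16.25 MHz, folds to fs − 27.5 MHz = 5 MHz.
105.5 MHz mod fs = 8 MHz.
8 MHz ≤ fs/2 = 16.25 MHz, appears at 8 MHz.
18.5 MHz and 111.5 MHz both map to 14 MHz.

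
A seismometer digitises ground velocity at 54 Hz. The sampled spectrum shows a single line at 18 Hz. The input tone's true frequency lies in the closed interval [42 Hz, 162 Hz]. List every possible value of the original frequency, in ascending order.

Frequencies that alias to 18 Hz are k·fs ± 18 Hz for integer k ≥ 0.
k=0: 18 Hz.
k=1: 36 Hz, 72 Hz.
k=2: 90 Hz, 126 Hz.
k=3: 144 Hz, 180 Hz.
k=4: 198 Hz, 234 Hz.
Within [42 Hz, 162 Hz]: 72 Hz, 90 Hz, 126 Hz, 144 Hz.

72 Hz, 90 Hz, 126 Hz, 144 Hz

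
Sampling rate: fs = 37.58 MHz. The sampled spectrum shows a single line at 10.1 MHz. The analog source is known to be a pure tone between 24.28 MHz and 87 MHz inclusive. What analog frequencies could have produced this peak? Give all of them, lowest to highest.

27.48 MHz, 47.68 MHz, 65.06 MHz, 85.26 MHz

Frequencies that alias to 10.1 MHz are k·fs ± 10.1 MHz for integer k ≥ 0.
k=0: 10.1 MHz.
k=1: 27.48 MHz, 47.68 MHz.
k=2: 65.06 MHz, 85.26 MHz.
k=3: 102.64 MHz, 122.84 MHz.
Within [24.28 MHz, 87 MHz]: 27.48 MHz, 47.68 MHz, 65.06 MHz, 85.26 MHz.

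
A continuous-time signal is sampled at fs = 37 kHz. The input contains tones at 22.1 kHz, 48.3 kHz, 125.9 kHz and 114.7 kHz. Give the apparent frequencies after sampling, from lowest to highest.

3.7 kHz, 11.3 kHz, 14.9 kHz

fs/2 = 18.5 kHz.
22.1 kHz > fs/2 = 18.5 kHz, folds to fs − 22.1 kHz = 14.9 kHz.
48.3 kHz mod fs = 11.3 kHz.
11.3 kHz ≤ fs/2 = 18.5 kHz, appears at 11.3 kHz.
125.9 kHz mod fs = 14.9 kHz.
14.9 kHz ≤ fs/2 = 18.5 kHz, appears at 14.9 kHz.
114.7 kHz mod fs = 3.7 kHz.
3.7 kHz ≤ fs/2 = 18.5 kHz, appears at 3.7 kHz.
Distinct values: {3.7 kHz, 11.3 kHz, 14.9 kHz}.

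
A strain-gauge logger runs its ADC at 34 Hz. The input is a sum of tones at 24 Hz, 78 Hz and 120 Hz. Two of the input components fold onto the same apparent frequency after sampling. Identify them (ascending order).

24 Hz, 78 Hz

fs/2 = 17 Hz.
24 Hz > fs/2 = 17 Hz, folds to fs − 24 Hz = 10 Hz.
78 Hz mod fs = 10 Hz.
10 Hz ≤ fs/2 = 17 Hz, appears at 10 Hz.
120 Hz mod fs = 18 Hz.
18 Hz > fs/2 = 17 Hz, folds to fs − 18 Hz = 16 Hz.
24 Hz and 78 Hz both map to 10 Hz.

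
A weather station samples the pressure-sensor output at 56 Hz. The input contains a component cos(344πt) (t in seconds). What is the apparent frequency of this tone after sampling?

ω = 344π rad/s → f = ω/(2π) = 172 Hz.
172 Hz mod fs = 4 Hz.
4 Hz ≤ fs/2 = 28 Hz, appears at 4 Hz.

4 Hz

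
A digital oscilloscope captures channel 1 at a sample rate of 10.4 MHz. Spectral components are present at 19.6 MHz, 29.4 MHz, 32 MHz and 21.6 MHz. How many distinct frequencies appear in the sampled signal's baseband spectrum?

3

fs/2 = 5.2 MHz.
19.6 MHz mod fs = 9.2 MHz.
9.2 MHz > fs/2 = 5.2 MHz, folds to fs − 9.2 MHz = 1.2 MHz.
29.4 MHz mod fs = 8.6 MHz.
8.6 MHz > fs/2 = 5.2 MHz, folds to fs − 8.6 MHz = 1.8 MHz.
32 MHz mod fs = 0.8 MHz.
0.8 MHz ≤ fs/2 = 5.2 MHz, appears at 0.8 MHz.
21.6 MHz mod fs = 0.8 MHz.
0.8 MHz ≤ fs/2 = 5.2 MHz, appears at 0.8 MHz.
Distinct values: {0.8 MHz, 1.2 MHz, 1.8 MHz} → 3.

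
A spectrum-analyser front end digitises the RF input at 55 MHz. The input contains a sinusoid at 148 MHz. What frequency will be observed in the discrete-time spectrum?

148 MHz mod fs = 38 MHz.
38 MHz > fs/2 = 27.5 MHz, folds to fs − 38 MHz = 17 MHz.

17 MHz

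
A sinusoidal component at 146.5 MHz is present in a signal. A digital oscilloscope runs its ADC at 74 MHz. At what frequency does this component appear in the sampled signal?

146.5 MHz mod fs = 72.5 MHz.
72.5 MHz > fs/2 = 37 MHz, folds to fs − 72.5 MHz = 1.5 MHz.

1.5 MHz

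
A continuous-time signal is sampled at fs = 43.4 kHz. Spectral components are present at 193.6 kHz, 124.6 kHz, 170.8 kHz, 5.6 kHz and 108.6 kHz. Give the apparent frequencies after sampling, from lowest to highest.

fs/2 = 21.7 kHz.
193.6 kHz mod fs = 20 kHz.
20 kHz ≤ fs/2 = 21.7 kHz, appears at 20 kHz.
124.6 kHz mod fs = 37.8 kHz.
37.8 kHz > fs/2 = 21.7 kHz, folds to fs − 37.8 kHz = 5.6 kHz.
170.8 kHz mod fs = 40.6 kHz.
40.6 kHz > fs/2 = 21.7 kHz, folds to fs − 40.6 kHz = 2.8 kHz.
5.6 kHz ≤ fs/2 = 21.7 kHz, passes unchanged.
108.6 kHz mod fs = 21.8 kHz.
21.8 kHz > fs/2 = 21.7 kHz, folds to fs − 21.8 kHz = 21.6 kHz.
Distinct values: {2.8 kHz, 5.6 kHz, 20 kHz, 21.6 kHz}.

2.8 kHz, 5.6 kHz, 20 kHz, 21.6 kHz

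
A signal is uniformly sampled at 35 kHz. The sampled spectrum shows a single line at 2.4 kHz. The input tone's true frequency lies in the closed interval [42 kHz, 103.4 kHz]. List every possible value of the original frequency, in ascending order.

Frequencies that alias to 2.4 kHz are k·fs ± 2.4 kHz for integer k ≥ 0.
k=0: 2.4 kHz.
k=1: 32.6 kHz, 37.4 kHz.
k=2: 67.6 kHz, 72.4 kHz.
k=3: 102.6 kHz, 107.4 kHz.
k=4: 137.6 kHz, 142.4 kHz.
Within [42 kHz, 103.4 kHz]: 67.6 kHz, 72.4 kHz, 102.6 kHz.

67.6 kHz, 72.4 kHz, 102.6 kHz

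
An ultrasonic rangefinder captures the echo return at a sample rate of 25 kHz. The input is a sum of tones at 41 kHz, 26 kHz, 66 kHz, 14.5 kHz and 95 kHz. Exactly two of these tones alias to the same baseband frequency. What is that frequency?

9 kHz

fs/2 = 12.5 kHz.
41 kHz mod fs = 16 kHz.
16 kHz > fs/2 = 12.5 kHz, folds to fs − 16 kHz = 9 kHz.
26 kHz mod fs = 1 kHz.
1 kHz ≤ fs/2 = 12.5 kHz, appears at 1 kHz.
66 kHz mod fs = 16 kHz.
16 kHz > fs/2 = 12.5 kHz, folds to fs − 16 kHz = 9 kHz.
14.5 kHz > fs/2 = 12.5 kHz, folds to fs − 14.5 kHz = 10.5 kHz.
95 kHz mod fs = 20 kHz.
20 kHz > fs/2 = 12.5 kHz, folds to fs − 20 kHz = 5 kHz.
41 kHz and 66 kHz both map to 9 kHz.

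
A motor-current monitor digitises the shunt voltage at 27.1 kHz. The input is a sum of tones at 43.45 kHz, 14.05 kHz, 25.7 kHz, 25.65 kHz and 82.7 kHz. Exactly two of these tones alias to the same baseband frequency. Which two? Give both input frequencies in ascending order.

fs/2 = 13.55 kHz.
43.45 kHz mod fs = 16.35 kHz.
16.35 kHz > fs/2 = 13.55 kHz, folds to fs − 16.35 kHz = 10.75 kHz.
14.05 kHz > fs/2 = 13.55 kHz, folds to fs − 14.05 kHz = 13.05 kHz.
25.7 kHz > fs/2 = 13.55 kHz, folds to fs − 25.7 kHz = 1.4 kHz.
25.65 kHz > fs/2 = 13.55 kHz, folds to fs − 25.65 kHz = 1.45 kHz.
82.7 kHz mod fs = 1.4 kHz.
1.4 kHz ≤ fs/2 = 13.55 kHz, appears at 1.4 kHz.
25.7 kHz and 82.7 kHz both map to 1.4 kHz.

25.7 kHz, 82.7 kHz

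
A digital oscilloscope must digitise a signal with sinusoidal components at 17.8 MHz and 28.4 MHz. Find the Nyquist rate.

56.8 MHz

Highest-frequency component: 28.4 MHz.
Nyquist rate = 2 × 28.4 MHz = 56.8 MHz.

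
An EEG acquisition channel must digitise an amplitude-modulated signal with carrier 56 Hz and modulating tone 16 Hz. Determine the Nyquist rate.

AM sidebands sit at fc ± fm = 40 Hz and 72 Hz.
Highest-frequency component: 72 Hz.
Nyquist rate = 2 × 72 Hz = 144 Hz.

144 Hz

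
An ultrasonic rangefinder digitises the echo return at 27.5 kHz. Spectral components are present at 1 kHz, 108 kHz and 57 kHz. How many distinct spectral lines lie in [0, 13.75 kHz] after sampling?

fs/2 = 13.75 kHz.
1 kHz ≤ fs/2 = 13.75 kHz, passes unchanged.
108 kHz mod fs = 25.5 kHz.
25.5 kHz > fs/2 = 13.75 kHz, folds to fs − 25.5 kHz = 2 kHz.
57 kHz mod fs = 2 kHz.
2 kHz ≤ fs/2 = 13.75 kHz, appears at 2 kHz.
Distinct values: {1 kHz, 2 kHz} → 2.

2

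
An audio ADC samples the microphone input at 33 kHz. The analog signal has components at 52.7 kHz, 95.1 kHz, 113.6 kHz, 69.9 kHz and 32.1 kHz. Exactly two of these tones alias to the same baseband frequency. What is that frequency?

3.9 kHz

fs/2 = 16.5 kHz.
52.7 kHz mod fs = 19.7 kHz.
19.7 kHz > fs/2 = 16.5 kHz, folds to fs − 19.7 kHz = 13.3 kHz.
95.1 kHz mod fs = 29.1 kHz.
29.1 kHz > fs/2 = 16.5 kHz, folds to fs − 29.1 kHz = 3.9 kHz.
113.6 kHz mod fs = 14.6 kHz.
14.6 kHz ≤ fs/2 = 16.5 kHz, appears at 14.6 kHz.
69.9 kHz mod fs = 3.9 kHz.
3.9 kHz ≤ fs/2 = 16.5 kHz, appears at 3.9 kHz.
32.1 kHz > fs/2 = 16.5 kHz, folds to fs − 32.1 kHz = 0.9 kHz.
69.9 kHz and 95.1 kHz both map to 3.9 kHz.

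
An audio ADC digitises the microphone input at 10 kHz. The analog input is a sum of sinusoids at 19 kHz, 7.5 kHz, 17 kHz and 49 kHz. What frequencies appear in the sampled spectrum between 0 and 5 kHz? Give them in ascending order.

1 kHz, 2.5 kHz, 3 kHz

fs/2 = 5 kHz.
19 kHz mod fs = 9 kHz.
9 kHz > fs/2 = 5 kHz, folds to fs − 9 kHz = 1 kHz.
7.5 kHz > fs/2 = 5 kHz, folds to fs − 7.5 kHz = 2.5 kHz.
17 kHz mod fs = 7 kHz.
7 kHz > fs/2 = 5 kHz, folds to fs − 7 kHz = 3 kHz.
49 kHz mod fs = 9 kHz.
9 kHz > fs/2 = 5 kHz, folds to fs − 9 kHz = 1 kHz.
Distinct values: {1 kHz, 2.5 kHz, 3 kHz}.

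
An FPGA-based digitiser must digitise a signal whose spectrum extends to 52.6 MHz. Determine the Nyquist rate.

Nyquist rate = 2 × 52.6 MHz = 105.2 MHz.

105.2 MHz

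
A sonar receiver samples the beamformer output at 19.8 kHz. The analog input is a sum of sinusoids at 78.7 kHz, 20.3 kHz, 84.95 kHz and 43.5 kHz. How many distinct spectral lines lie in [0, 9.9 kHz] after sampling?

fs/2 = 9.9 kHz.
78.7 kHz mod fs = 19.3 kHz.
19.3 kHz > fs/2 = 9.9 kHz, folds to fs − 19.3 kHz = 0.5 kHz.
20.3 kHz mod fs = 0.5 kHz.
0.5 kHz ≤ fs/2 = 9.9 kHz, appears at 0.5 kHz.
84.95 kHz mod fs = 5.75 kHz.
5.75 kHz ≤ fs/2 = 9.9 kHz, appears at 5.75 kHz.
43.5 kHz mod fs = 3.9 kHz.
3.9 kHz ≤ fs/2 = 9.9 kHz, appears at 3.9 kHz.
Distinct values: {0.5 kHz, 3.9 kHz, 5.75 kHz} → 3.

3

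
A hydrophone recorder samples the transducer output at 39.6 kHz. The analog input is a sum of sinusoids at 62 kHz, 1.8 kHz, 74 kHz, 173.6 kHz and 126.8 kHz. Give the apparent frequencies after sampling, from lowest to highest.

1.8 kHz, 5.2 kHz, 8 kHz, 15.2 kHz, 17.2 kHz

fs/2 = 19.8 kHz.
62 kHz mod fs = 22.4 kHz.
22.4 kHz > fs/2 = 19.8 kHz, folds to fs − 22.4 kHz = 17.2 kHz.
1.8 kHz ≤ fs/2 = 19.8 kHz, passes unchanged.
74 kHz mod fs = 34.4 kHz.
34.4 kHz > fs/2 = 19.8 kHz, folds to fs − 34.4 kHz = 5.2 kHz.
173.6 kHz mod fs = 15.2 kHz.
15.2 kHz ≤ fs/2 = 19.8 kHz, appears at 15.2 kHz.
126.8 kHz mod fs = 8 kHz.
8 kHz ≤ fs/2 = 19.8 kHz, appears at 8 kHz.
Distinct values: {1.8 kHz, 5.2 kHz, 8 kHz, 15.2 kHz, 17.2 kHz}.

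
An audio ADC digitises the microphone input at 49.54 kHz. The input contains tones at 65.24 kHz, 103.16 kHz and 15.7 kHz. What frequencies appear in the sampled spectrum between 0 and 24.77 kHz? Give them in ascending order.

fs/2 = 24.77 kHz.
65.24 kHz mod fs = 15.7 kHz.
15.7 kHz ≤ fs/2 = 24.77 kHz, appears at 15.7 kHz.
103.16 kHz mod fs = 4.08 kHz.
4.08 kHz ≤ fs/2 = 24.77 kHz, appears at 4.08 kHz.
15.7 kHz ≤ fs/2 = 24.77 kHz, passes unchanged.
Distinct values: {4.08 kHz, 15.7 kHz}.

4.08 kHz, 15.7 kHz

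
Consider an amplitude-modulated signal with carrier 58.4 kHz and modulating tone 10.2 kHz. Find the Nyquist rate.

137.2 kHz

AM sidebands sit at fc ± fm = 48.2 kHz and 68.6 kHz.
Highest-frequency component: 68.6 kHz.
Nyquist rate = 2 × 68.6 kHz = 137.2 kHz.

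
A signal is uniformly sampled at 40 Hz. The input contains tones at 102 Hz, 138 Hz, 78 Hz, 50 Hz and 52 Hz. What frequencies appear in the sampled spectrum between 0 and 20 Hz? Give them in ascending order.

fs/2 = 20 Hz.
102 Hz mod fs = 22 Hz.
22 Hz > fs/2 = 20 Hz, folds to fs − 22 Hz = 18 Hz.
138 Hz mod fs = 18 Hz.
18 Hz ≤ fs/2 = 20 Hz, appears at 18 Hz.
78 Hz mod fs = 38 Hz.
38 Hz > fs/2 = 20 Hz, folds to fs − 38 Hz = 2 Hz.
50 Hz mod fs = 10 Hz.
10 Hz ≤ fs/2 = 20 Hz, appears at 10 Hz.
52 Hz mod fs = 12 Hz.
12 Hz ≤ fs/2 = 20 Hz, appears at 12 Hz.
Distinct values: {2 Hz, 10 Hz, 12 Hz, 18 Hz}.

2 Hz, 10 Hz, 12 Hz, 18 Hz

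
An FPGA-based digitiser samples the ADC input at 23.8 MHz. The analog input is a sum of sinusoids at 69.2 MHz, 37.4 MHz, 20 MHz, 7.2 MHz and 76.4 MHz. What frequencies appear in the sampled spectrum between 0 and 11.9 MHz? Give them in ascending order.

2.2 MHz, 3.8 MHz, 5 MHz, 7.2 MHz, 10.2 MHz

fs/2 = 11.9 MHz.
69.2 MHz mod fs = 21.6 MHz.
21.6 MHz > fs/2 = 11.9 MHz, folds to fs − 21.6 MHz = 2.2 MHz.
37.4 MHz mod fs = 13.6 MHz.
13.6 MHz > fs/2 = 11.9 MHz, folds to fs − 13.6 MHz = 10.2 MHz.
20 MHz > fs/2 = 11.9 MHz, folds to fs − 20 MHz = 3.8 MHz.
7.2 MHz ≤ fs/2 = 11.9 MHz, passes unchanged.
76.4 MHz mod fs = 5 MHz.
5 MHz ≤ fs/2 = 11.9 MHz, appears at 5 MHz.
Distinct values: {2.2 MHz, 3.8 MHz, 5 MHz, 7.2 MHz, 10.2 MHz}.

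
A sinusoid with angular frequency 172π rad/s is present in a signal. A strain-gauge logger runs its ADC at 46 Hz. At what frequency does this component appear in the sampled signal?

6 Hz

ω = 172π rad/s → f = ω/(2π) = 86 Hz.
86 Hz mod fs = 40 Hz.
40 Hz > fs/2 = 23 Hz, folds to fs − 40 Hz = 6 Hz.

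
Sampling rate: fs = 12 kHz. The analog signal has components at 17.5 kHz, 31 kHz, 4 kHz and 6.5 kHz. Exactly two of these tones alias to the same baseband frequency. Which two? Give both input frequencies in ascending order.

6.5 kHz, 17.5 kHz

fs/2 = 6 kHz.
17.5 kHz mod fs = 5.5 kHz.
5.5 kHz ≤ fs/2 = 6 kHz, appears at 5.5 kHz.
31 kHz mod fs = 7 kHz.
7 kHz > fs/2 = 6 kHz, folds to fs − 7 kHz = 5 kHz.
4 kHz ≤ fs/2 = 6 kHz, passes unchanged.
6.5 kHz > fs/2 = 6 kHz, folds to fs − 6.5 kHz = 5.5 kHz.
6.5 kHz and 17.5 kHz both map to 5.5 kHz.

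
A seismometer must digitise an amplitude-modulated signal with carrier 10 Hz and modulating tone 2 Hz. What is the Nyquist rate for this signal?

24 Hz

AM sidebands sit at fc ± fm = 8 Hz and 12 Hz.
Highest-frequency component: 12 Hz.
Nyquist rate = 2 × 12 Hz = 24 Hz.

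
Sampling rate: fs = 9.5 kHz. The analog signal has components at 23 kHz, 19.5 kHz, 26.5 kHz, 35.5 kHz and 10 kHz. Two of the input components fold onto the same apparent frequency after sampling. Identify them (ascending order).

fs/2 = 4.75 kHz.
23 kHz mod fs = 4 kHz.
4 kHz ≤ fs/2 = 4.75 kHz, appears at 4 kHz.
19.5 kHz mod fs = 0.5 kHz.
0.5 kHz ≤ fs/2 = 4.75 kHz, appears at 0.5 kHz.
26.5 kHz mod fs = 7.5 kHz.
7.5 kHz > fs/2 = 4.75 kHz, folds to fs − 7.5 kHz = 2 kHz.
35.5 kHz mod fs = 7 kHz.
7 kHz > fs/2 = 4.75 kHz, folds to fs − 7 kHz = 2.5 kHz.
10 kHz mod fs = 0.5 kHz.
0.5 kHz ≤ fs/2 = 4.75 kHz, appears at 0.5 kHz.
10 kHz and 19.5 kHz both map to 0.5 kHz.

10 kHz, 19.5 kHz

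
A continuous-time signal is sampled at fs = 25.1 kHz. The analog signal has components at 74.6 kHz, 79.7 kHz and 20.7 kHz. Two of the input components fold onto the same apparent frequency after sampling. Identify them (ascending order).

fs/2 = 12.55 kHz.
74.6 kHz mod fs = 24.4 kHz.
24.4 kHz > fs/2 = 12.55 kHz, folds to fs − 24.4 kHz = 0.7 kHz.
79.7 kHz mod fs = 4.4 kHz.
4.4 kHz ≤ fs/2 = 12.55 kHz, appears at 4.4 kHz.
20.7 kHz > fs/2 = 12.55 kHz, folds to fs − 20.7 kHz = 4.4 kHz.
20.7 kHz and 79.7 kHz both map to 4.4 kHz.

20.7 kHz, 79.7 kHz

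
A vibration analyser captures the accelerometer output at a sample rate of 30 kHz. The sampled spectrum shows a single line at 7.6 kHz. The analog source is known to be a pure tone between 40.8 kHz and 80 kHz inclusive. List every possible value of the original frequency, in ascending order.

52.4 kHz, 67.6 kHz

Frequencies that alias to 7.6 kHz are k·fs ± 7.6 kHz for integer k ≥ 0.
k=0: 7.6 kHz.
k=1: 22.4 kHz, 37.6 kHz.
k=2: 52.4 kHz, 67.6 kHz.
k=3: 82.4 kHz, 97.6 kHz.
Within [40.8 kHz, 80 kHz]: 52.4 kHz, 67.6 kHz.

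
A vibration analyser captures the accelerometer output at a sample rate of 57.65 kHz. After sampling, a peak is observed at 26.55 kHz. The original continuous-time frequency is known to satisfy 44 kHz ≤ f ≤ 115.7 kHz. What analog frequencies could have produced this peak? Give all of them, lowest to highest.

Frequencies that alias to 26.55 kHz are k·fs ± 26.55 kHz for integer k ≥ 0.
k=0: 26.55 kHz.
k=1: 31.1 kHz, 84.2 kHz.
k=2: 88.75 kHz, 141.85 kHz.
k=3: 146.4 kHz, 199.5 kHz.
Within [44 kHz, 115.7 kHz]: 84.2 kHz, 88.75 kHz.

84.2 kHz, 88.75 kHz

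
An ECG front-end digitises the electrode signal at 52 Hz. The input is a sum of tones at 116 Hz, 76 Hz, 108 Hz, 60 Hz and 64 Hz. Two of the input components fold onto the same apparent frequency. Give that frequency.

12 Hz

fs/2 = 26 Hz.
116 Hz mod fs = 12 Hz.
12 Hz ≤ fs/2 = 26 Hz, appears at 12 Hz.
76 Hz mod fs = 24 Hz.
24 Hz ≤ fs/2 = 26 Hz, appears at 24 Hz.
108 Hz mod fs = 4 Hz.
4 Hz ≤ fs/2 = 26 Hz, appears at 4 Hz.
60 Hz mod fs = 8 Hz.
8 Hz ≤ fs/2 = 26 Hz, appears at 8 Hz.
64 Hz mod fs = 12 Hz.
12 Hz ≤ fs/2 = 26 Hz, appears at 12 Hz.
64 Hz and 116 Hz both map to 12 Hz.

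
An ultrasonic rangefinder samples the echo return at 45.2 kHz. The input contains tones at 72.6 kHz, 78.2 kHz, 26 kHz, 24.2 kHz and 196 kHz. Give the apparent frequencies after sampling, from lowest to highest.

12.2 kHz, 15.2 kHz, 17.8 kHz, 19.2 kHz, 21 kHz

fs/2 = 22.6 kHz.
72.6 kHz mod fs = 27.4 kHz.
27.4 kHz > fs/2 = 22.6 kHz, folds to fs − 27.4 kHz = 17.8 kHz.
78.2 kHz mod fs = 33 kHz.
33 kHz > fs/2 = 22.6 kHz, folds to fs − 33 kHz = 12.2 kHz.
26 kHz > fs/2 = 22.6 kHz, folds to fs − 26 kHz = 19.2 kHz.
24.2 kHz > fs/2 = 22.6 kHz, folds to fs − 24.2 kHz = 21 kHz.
196 kHz mod fs = 15.2 kHz.
15.2 kHz ≤ fs/2 = 22.6 kHz, appears at 15.2 kHz.
Distinct values: {12.2 kHz, 15.2 kHz, 17.8 kHz, 19.2 kHz, 21 kHz}.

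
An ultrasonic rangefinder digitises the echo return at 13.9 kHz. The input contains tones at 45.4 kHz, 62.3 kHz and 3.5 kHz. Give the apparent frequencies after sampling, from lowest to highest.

fs/2 = 6.95 kHz.
45.4 kHz mod fs = 3.7 kHz.
3.7 kHz ≤ fs/2 = 6.95 kHz, appears at 3.7 kHz.
62.3 kHz mod fs = 6.7 kHz.
6.7 kHz ≤ fs/2 = 6.95 kHz, appears at 6.7 kHz.
3.5 kHz ≤ fs/2 = 6.95 kHz, passes unchanged.
Distinct values: {3.5 kHz, 3.7 kHz, 6.7 kHz}.

3.5 kHz, 3.7 kHz, 6.7 kHz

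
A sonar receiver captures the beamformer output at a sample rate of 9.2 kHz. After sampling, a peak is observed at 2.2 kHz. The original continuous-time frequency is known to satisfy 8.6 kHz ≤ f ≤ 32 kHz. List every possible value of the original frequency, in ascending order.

11.4 kHz, 16.2 kHz, 20.6 kHz, 25.4 kHz, 29.8 kHz

Frequencies that alias to 2.2 kHz are k·fs ± 2.2 kHz for integer k ≥ 0.
k=0: 2.2 kHz.
k=1: 7 kHz, 11.4 kHz.
k=2: 16.2 kHz, 20.6 kHz.
k=3: 25.4 kHz, 29.8 kHz.
k=4: 34.6 kHz, 39 kHz.
Within [8.6 kHz, 32 kHz]: 11.4 kHz, 16.2 kHz, 20.6 kHz, 25.4 kHz, 29.8 kHz.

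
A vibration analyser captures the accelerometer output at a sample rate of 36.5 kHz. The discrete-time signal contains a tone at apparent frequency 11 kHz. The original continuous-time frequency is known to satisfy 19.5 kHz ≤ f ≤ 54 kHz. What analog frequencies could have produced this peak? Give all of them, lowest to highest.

Frequencies that alias to 11 kHz are k·fs ± 11 kHz for integer k ≥ 0.
k=0: 11 kHz.
k=1: 25.5 kHz, 47.5 kHz.
k=2: 62 kHz, 84 kHz.
Within [19.5 kHz, 54 kHz]: 25.5 kHz, 47.5 kHz.

25.5 kHz, 47.5 kHz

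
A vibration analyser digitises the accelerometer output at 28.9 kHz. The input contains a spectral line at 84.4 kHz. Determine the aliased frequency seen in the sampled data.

2.3 kHz

84.4 kHz mod fs = 26.6 kHz.
26.6 kHz > fs/2 = 14.45 kHz, folds to fs − 26.6 kHz = 2.3 kHz.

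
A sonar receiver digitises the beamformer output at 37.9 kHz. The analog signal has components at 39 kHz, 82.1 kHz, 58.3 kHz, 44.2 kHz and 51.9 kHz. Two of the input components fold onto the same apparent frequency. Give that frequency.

fs/2 = 18.95 kHz.
39 kHz mod fs = 1.1 kHz.
1.1 kHz ≤ fs/2 = 18.95 kHz, appears at 1.1 kHz.
82.1 kHz mod fs = 6.3 kHz.
6.3 kHz ≤ fs/2 = 18.95 kHz, appears at 6.3 kHz.
58.3 kHz mod fs = 20.4 kHz.
20.4 kHz > fs/2 = 18.95 kHz, folds to fs − 20.4 kHz = 17.5 kHz.
44.2 kHz mod fs = 6.3 kHz.
6.3 kHz ≤ fs/2 = 18.95 kHz, appears at 6.3 kHz.
51.9 kHz mod fs = 14 kHz.
14 kHz ≤ fs/2 = 18.95 kHz, appears at 14 kHz.
44.2 kHz and 82.1 kHz both map to 6.3 kHz.

6.3 kHz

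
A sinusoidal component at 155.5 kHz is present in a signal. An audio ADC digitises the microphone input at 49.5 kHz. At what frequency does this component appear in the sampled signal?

7 kHz

155.5 kHz mod fs = 7 kHz.
7 kHz ≤ fs/2 = 24.75 kHz, appears at 7 kHz.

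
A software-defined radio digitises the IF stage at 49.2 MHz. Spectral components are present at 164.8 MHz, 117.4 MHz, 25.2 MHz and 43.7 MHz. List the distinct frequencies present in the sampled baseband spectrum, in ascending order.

fs/2 = 24.6 MHz.
164.8 MHz mod fs = 17.2 MHz.
17.2 MHz ≤ fs/2 = 24.6 MHz, appears at 17.2 MHz.
117.4 MHz mod fs = 19 MHz.
19 MHz ≤ fs/2 = 24.6 MHz, appears at 19 MHz.
25.2 MHz > fs/2 = 24.6 MHz, folds to fs − 25.2 MHz = 24 MHz.
43.7 MHz > fs/2 = 24.6 MHz, folds to fs − 43.7 MHz = 5.5 MHz.
Distinct values: {5.5 MHz, 17.2 MHz, 19 MHz, 24 MHz}.

5.5 MHz, 17.2 MHz, 19 MHz, 24 MHz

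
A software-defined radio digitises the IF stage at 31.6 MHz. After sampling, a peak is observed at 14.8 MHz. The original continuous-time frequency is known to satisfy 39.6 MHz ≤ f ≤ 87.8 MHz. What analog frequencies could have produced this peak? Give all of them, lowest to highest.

46.4 MHz, 48.4 MHz, 78 MHz, 80 MHz

Frequencies that alias to 14.8 MHz are k·fs ± 14.8 MHz for integer k ≥ 0.
k=0: 14.8 MHz.
k=1: 16.8 MHz, 46.4 MHz.
k=2: 48.4 MHz, 78 MHz.
k=3: 80 MHz, 109.6 MHz.
k=4: 111.6 MHz, 141.2 MHz.
Within [39.6 MHz, 87.8 MHz]: 46.4 MHz, 48.4 MHz, 78 MHz, 80 MHz.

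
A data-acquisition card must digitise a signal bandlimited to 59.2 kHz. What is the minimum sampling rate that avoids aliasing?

118.4 kHz

Nyquist rate = 2 × 59.2 kHz = 118.4 kHz.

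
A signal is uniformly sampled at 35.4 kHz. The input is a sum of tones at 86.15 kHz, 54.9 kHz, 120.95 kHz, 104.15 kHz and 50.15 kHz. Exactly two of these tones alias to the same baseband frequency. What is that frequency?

fs/2 = 17.7 kHz.
86.15 kHz mod fs = 15.35 kHz.
15.35 kHz ≤ fs/2 = 17.7 kHz, appears at 15.35 kHz.
54.9 kHz mod fs = 19.5 kHz.
19.5 kHz > fs/2 = 17.7 kHz, folds to fs − 19.5 kHz = 15.9 kHz.
120.95 kHz mod fs = 14.75 kHz.
14.75 kHz ≤ fs/2 = 17.7 kHz, appears at 14.75 kHz.
104.15 kHz mod fs = 33.35 kHz.
33.35 kHz > fs/2 = 17.7 kHz, folds to fs − 33.35 kHz = 2.05 kHz.
50.15 kHz mod fs = 14.75 kHz.
14.75 kHz ≤ fs/2 = 17.7 kHz, appears at 14.75 kHz.
50.15 kHz and 120.95 kHz both map to 14.75 kHz.

14.75 kHz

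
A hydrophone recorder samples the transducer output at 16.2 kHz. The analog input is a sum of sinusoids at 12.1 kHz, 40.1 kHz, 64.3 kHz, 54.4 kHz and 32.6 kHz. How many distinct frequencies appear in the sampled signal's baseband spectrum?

fs/2 = 8.1 kHz.
12.1 kHz > fs/2 = 8.1 kHz, folds to fs − 12.1 kHz = 4.1 kHz.
40.1 kHz mod fs = 7.7 kHz.
7.7 kHz ≤ fs/2 = 8.1 kHz, appears at 7.7 kHz.
64.3 kHz mod fs = 15.7 kHz.
15.7 kHz > fs/2 = 8.1 kHz, folds to fs − 15.7 kHz = 0.5 kHz.
54.4 kHz mod fs = 5.8 kHz.
5.8 kHz ≤ fs/2 = 8.1 kHz, appears at 5.8 kHz.
32.6 kHz mod fs = 0.2 kHz.
0.2 kHz ≤ fs/2 = 8.1 kHz, appears at 0.2 kHz.
Distinct values: {0.2 kHz, 0.5 kHz, 4.1 kHz, 5.8 kHz, 7.7 kHz} → 5.

5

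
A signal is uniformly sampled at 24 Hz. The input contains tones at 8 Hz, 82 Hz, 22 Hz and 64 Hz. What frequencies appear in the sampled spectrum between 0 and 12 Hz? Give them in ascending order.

fs/2 = 12 Hz.
8 Hz ≤ fs/2 = 12 Hz, passes unchanged.
82 Hz mod fs = 10 Hz.
10 Hz ≤ fs/2 = 12 Hz, appears at 10 Hz.
22 Hz > fs/2 = 12 Hz, folds to fs − 22 Hz = 2 Hz.
64 Hz mod fs = 16 Hz.
16 Hz > fs/2 = 12 Hz, folds to fs − 16 Hz = 8 Hz.
Distinct values: {2 Hz, 8 Hz, 10 Hz}.

2 Hz, 8 Hz, 10 Hz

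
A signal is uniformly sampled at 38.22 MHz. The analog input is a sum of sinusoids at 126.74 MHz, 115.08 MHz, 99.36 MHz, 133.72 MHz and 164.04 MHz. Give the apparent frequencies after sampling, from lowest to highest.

fs/2 = 19.11 MHz.
126.74 MHz mod fs = 12.08 MHz.
12.08 MHz ≤ fs/2 = 19.11 MHz, appears at 12.08 MHz.
115.08 MHz mod fs = 0.42 MHz.
0.42 MHz ≤ fs/2 = 19.11 MHz, appears at 0.42 MHz.
99.36 MHz mod fs = 22.92 MHz.
22.92 MHz > fs/2 = 19.11 MHz, folds to fs − 22.92 MHz = 15.3 MHz.
133.72 MHz mod fs = 19.06 MHz.
19.06 MHz ≤ fs/2 = 19.11 MHz, appears at 19.06 MHz.
164.04 MHz mod fs = 11.16 MHz.
11.16 MHz ≤ fs/2 = 19.11 MHz, appears at 11.16 MHz.
Distinct values: {0.42 MHz, 11.16 MHz, 12.08 MHz, 15.3 MHz, 19.06 MHz}.

0.42 MHz, 11.16 MHz, 12.08 MHz, 15.3 MHz, 19.06 MHz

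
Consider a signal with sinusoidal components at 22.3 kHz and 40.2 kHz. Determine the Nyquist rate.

80.4 kHz

Highest-frequency component: 40.2 kHz.
Nyquist rate = 2 × 40.2 kHz = 80.4 kHz.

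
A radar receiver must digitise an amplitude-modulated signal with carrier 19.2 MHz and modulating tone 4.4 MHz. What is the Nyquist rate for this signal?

AM sidebands sit at fc ± fm = 14.8 MHz and 23.6 MHz.
Highest-frequency component: 23.6 MHz.
Nyquist rate = 2 × 23.6 MHz = 47.2 MHz.

47.2 MHz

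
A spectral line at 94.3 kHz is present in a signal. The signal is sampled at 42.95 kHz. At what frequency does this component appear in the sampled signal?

94.3 kHz mod fs = 8.4 kHz.
8.4 kHz ≤ fs/2 = 21.475 kHz, appears at 8.4 kHz.

8.4 kHz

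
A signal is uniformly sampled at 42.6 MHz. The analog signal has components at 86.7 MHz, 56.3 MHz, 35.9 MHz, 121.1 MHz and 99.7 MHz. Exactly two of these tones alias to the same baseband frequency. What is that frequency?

fs/2 = 21.3 MHz.
86.7 MHz mod fs = 1.5 MHz.
1.5 MHz ≤ fs/2 = 21.3 MHz, appears at 1.5 MHz.
56.3 MHz mod fs = 13.7 MHz.
13.7 MHz ≤ fs/2 = 21.3 MHz, appears at 13.7 MHz.
35.9 MHz > fs/2 = 21.3 MHz, folds to fs − 35.9 MHz = 6.7 MHz.
121.1 MHz mod fs = 35.9 MHz.
35.9 MHz > fs/2 = 21.3 MHz, folds to fs − 35.9 MHz = 6.7 MHz.
99.7 MHz mod fs = 14.5 MHz.
14.5 MHz ≤ fs/2 = 21.3 MHz, appears at 14.5 MHz.
35.9 MHz and 121.1 MHz both map to 6.7 MHz.

6.7 MHz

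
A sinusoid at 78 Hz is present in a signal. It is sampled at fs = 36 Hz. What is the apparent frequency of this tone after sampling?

6 Hz

78 Hz mod fs = 6 Hz.
6 Hz ≤ fs/2 = 18 Hz, appears at 6 Hz.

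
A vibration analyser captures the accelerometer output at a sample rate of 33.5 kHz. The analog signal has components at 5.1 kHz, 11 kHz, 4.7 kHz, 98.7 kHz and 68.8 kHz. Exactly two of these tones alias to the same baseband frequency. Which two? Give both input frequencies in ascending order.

fs/2 = 16.75 kHz.
5.1 kHz ≤ fs/2 = 16.75 kHz, passes unchanged.
11 kHz ≤ fs/2 = 16.75 kHz, passes unchanged.
4.7 kHz ≤ fs/2 = 16.75 kHz, passes unchanged.
98.7 kHz mod fs = 31.7 kHz.
31.7 kHz > fs/2 = 16.75 kHz, folds to fs − 31.7 kHz = 1.8 kHz.
68.8 kHz mod fs = 1.8 kHz.
1.8 kHz ≤ fs/2 = 16.75 kHz, appears at 1.8 kHz.
68.8 kHz and 98.7 kHz both map to 1.8 kHz.

68.8 kHz, 98.7 kHz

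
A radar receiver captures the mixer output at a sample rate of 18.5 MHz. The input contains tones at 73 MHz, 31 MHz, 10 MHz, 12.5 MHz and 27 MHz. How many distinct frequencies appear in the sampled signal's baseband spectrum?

fs/2 = 9.25 MHz.
73 MHz mod fs = 17.5 MHz.
17.5 MHz > fs/2 = 9.25 MHz, folds to fs − 17.5 MHz = 1 MHz.
31 MHz mod fs = 12.5 MHz.
12.5 MHz > fs/2 = 9.25 MHz, folds to fs − 12.5 MHz = 6 MHz.
10 MHz > fs/2 = 9.25 MHz, folds to fs − 10 MHz = 8.5 MHz.
12.5 MHz > fs/2 = 9.25 MHz, folds to fs − 12.5 MHz = 6 MHz.
27 MHz mod fs = 8.5 MHz.
8.5 MHz ≤ fs/2 = 9.25 MHz, appears at 8.5 MHz.
Distinct values: {1 MHz, 6 MHz, 8.5 MHz} → 3.

3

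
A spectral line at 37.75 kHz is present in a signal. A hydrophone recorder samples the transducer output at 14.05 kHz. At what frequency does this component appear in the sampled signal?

4.4 kHz

37.75 kHz mod fs = 9.65 kHz.
9.65 kHz > fs/2 = 7.025 kHz, folds to fs − 9.65 kHz = 4.4 kHz.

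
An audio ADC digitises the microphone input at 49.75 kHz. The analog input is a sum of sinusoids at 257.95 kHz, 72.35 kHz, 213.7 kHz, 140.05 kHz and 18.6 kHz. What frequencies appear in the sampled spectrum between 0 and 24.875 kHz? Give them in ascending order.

9.2 kHz, 14.7 kHz, 18.6 kHz, 22.6 kHz

fs/2 = 24.875 kHz.
257.95 kHz mod fs = 9.2 kHz.
9.2 kHz ≤ fs/2 = 24.875 kHz, appears at 9.2 kHz.
72.35 kHz mod fs = 22.6 kHz.
22.6 kHz ≤ fs/2 = 24.875 kHz, appears at 22.6 kHz.
213.7 kHz mod fs = 14.7 kHz.
14.7 kHz ≤ fs/2 = 24.875 kHz, appears at 14.7 kHz.
140.05 kHz mod fs = 40.55 kHz.
40.55 kHz > fs/2 = 24.875 kHz, folds to fs − 40.55 kHz = 9.2 kHz.
18.6 kHz ≤ fs/2 = 24.875 kHz, passes unchanged.
Distinct values: {9.2 kHz, 14.7 kHz, 18.6 kHz, 22.6 kHz}.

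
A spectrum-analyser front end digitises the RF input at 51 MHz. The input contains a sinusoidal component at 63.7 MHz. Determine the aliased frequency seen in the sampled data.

12.7 MHz

63.7 MHz mod fs = 12.7 MHz.
12.7 MHz ≤ fs/2 = 25.5 MHz, appears at 12.7 MHz.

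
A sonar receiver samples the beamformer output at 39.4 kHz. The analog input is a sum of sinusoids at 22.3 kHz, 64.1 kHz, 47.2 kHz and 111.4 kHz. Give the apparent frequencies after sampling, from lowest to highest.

6.8 kHz, 7.8 kHz, 14.7 kHz, 17.1 kHz

fs/2 = 19.7 kHz.
22.3 kHz > fs/2 = 19.7 kHz, folds to fs − 22.3 kHz = 17.1 kHz.
64.1 kHz mod fs = 24.7 kHz.
24.7 kHz > fs/2 = 19.7 kHz, folds to fs − 24.7 kHz = 14.7 kHz.
47.2 kHz mod fs = 7.8 kHz.
7.8 kHz ≤ fs/2 = 19.7 kHz, appears at 7.8 kHz.
111.4 kHz mod fs = 32.6 kHz.
32.6 kHz > fs/2 = 19.7 kHz, folds to fs − 32.6 kHz = 6.8 kHz.
Distinct values: {6.8 kHz, 7.8 kHz, 14.7 kHz, 17.1 kHz}.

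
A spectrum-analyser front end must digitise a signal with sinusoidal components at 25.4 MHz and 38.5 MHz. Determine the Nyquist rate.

Highest-frequency component: 38.5 MHz.
Nyquist rate = 2 × 38.5 MHz = 77 MHz.

77 MHz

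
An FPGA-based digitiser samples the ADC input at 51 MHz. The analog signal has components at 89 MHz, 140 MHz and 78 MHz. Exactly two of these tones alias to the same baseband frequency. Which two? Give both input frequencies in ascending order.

89 MHz, 140 MHz

fs/2 = 25.5 MHz.
89 MHz mod fs = 38 MHz.
38 MHz > fs/2 = 25.5 MHz, folds to fs − 38 MHz = 13 MHz.
140 MHz mod fs = 38 MHz.
38 MHz > fs/2 = 25.5 MHz, folds to fs − 38 MHz = 13 MHz.
78 MHz mod fs = 27 MHz.
27 MHz > fs/2 = 25.5 MHz, folds to fs − 27 MHz = 24 MHz.
89 MHz and 140 MHz both map to 13 MHz.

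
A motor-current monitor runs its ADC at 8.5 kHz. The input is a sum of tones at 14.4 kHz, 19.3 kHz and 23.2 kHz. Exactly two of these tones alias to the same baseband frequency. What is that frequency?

fs/2 = 4.25 kHz.
14.4 kHz mod fs = 5.9 kHz.
5.9 kHz > fs/2 = 4.25 kHz, folds to fs − 5.9 kHz = 2.6 kHz.
19.3 kHz mod fs = 2.3 kHz.
2.3 kHz ≤ fs/2 = 4.25 kHz, appears at 2.3 kHz.
23.2 kHz mod fs = 6.2 kHz.
6.2 kHz > fs/2 = 4.25 kHz, folds to fs − 6.2 kHz = 2.3 kHz.
19.3 kHz and 23.2 kHz both map to 2.3 kHz.

2.3 kHz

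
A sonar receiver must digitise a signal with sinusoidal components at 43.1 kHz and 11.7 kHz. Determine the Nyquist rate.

Highest-frequency component: 43.1 kHz.
Nyquist rate = 2 × 43.1 kHz = 86.2 kHz.

86.2 kHz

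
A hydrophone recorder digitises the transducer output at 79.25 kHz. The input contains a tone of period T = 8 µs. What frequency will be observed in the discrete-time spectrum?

33.5 kHz

T = 8 µs → f = 1/T = 125 kHz.
125 kHz mod fs = 45.75 kHz.
45.75 kHz > fs/2 = 39.625 kHz, folds to fs − 45.75 kHz = 33.5 kHz.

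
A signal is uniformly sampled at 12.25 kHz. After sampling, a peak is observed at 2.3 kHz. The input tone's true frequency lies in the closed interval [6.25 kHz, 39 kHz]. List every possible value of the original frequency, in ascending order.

Frequencies that alias to 2.3 kHz are k·fs ± 2.3 kHz for integer k ≥ 0.
k=0: 2.3 kHz.
k=1: 9.95 kHz, 14.55 kHz.
k=2: 22.2 kHz, 26.8 kHz.
k=3: 34.45 kHz, 39.05 kHz.
k=4: 46.7 kHz, 51.3 kHz.
Within [6.25 kHz, 39 kHz]: 9.95 kHz, 14.55 kHz, 22.2 kHz, 26.8 kHz, 34.45 kHz.

9.95 kHz, 14.55 kHz, 22.2 kHz, 26.8 kHz, 34.45 kHz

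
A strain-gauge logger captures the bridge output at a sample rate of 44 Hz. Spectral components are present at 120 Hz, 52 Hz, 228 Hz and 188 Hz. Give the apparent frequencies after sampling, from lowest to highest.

fs/2 = 22 Hz.
120 Hz mod fs = 32 Hz.
32 Hz > fs/2 = 22 Hz, folds to fs − 32 Hz = 12 Hz.
52 Hz mod fs = 8 Hz.
8 Hz ≤ fs/2 = 22 Hz, appears at 8 Hz.
228 Hz mod fs = 8 Hz.
8 Hz ≤ fs/2 = 22 Hz, appears at 8 Hz.
188 Hz mod fs = 12 Hz.
12 Hz ≤ fs/2 = 22 Hz, appears at 12 Hz.
Distinct values: {8 Hz, 12 Hz}.

8 Hz, 12 Hz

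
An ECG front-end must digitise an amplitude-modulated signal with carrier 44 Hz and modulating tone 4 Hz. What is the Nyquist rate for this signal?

96 Hz

AM sidebands sit at fc ± fm = 40 Hz and 48 Hz.
Highest-frequency component: 48 Hz.
Nyquist rate = 2 × 48 Hz = 96 Hz.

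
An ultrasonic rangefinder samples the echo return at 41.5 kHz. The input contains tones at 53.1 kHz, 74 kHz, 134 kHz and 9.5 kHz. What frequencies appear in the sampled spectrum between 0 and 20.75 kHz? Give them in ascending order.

9 kHz, 9.5 kHz, 11.6 kHz

fs/2 = 20.75 kHz.
53.1 kHz mod fs = 11.6 kHz.
11.6 kHz ≤ fs/2 = 20.75 kHz, appears at 11.6 kHz.
74 kHz mod fs = 32.5 kHz.
32.5 kHz > fs/2 = 20.75 kHz, folds to fs − 32.5 kHz = 9 kHz.
134 kHz mod fs = 9.5 kHz.
9.5 kHz ≤ fs/2 = 20.75 kHz, appears at 9.5 kHz.
9.5 kHz ≤ fs/2 = 20.75 kHz, passes unchanged.
Distinct values: {9 kHz, 9.5 kHz, 11.6 kHz}.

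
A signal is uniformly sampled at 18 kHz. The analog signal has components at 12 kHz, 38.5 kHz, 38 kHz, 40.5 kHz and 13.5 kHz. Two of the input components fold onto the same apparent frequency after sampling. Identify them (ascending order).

fs/2 = 9 kHz.
12 kHz > fs/2 = 9 kHz, folds to fs − 12 kHz = 6 kHz.
38.5 kHz mod fs = 2.5 kHz.
2.5 kHz ≤ fs/2 = 9 kHz, appears at 2.5 kHz.
38 kHz mod fs = 2 kHz.
2 kHz ≤ fs/2 = 9 kHz, appears at 2 kHz.
40.5 kHz mod fs = 4.5 kHz.
4.5 kHz ≤ fs/2 = 9 kHz, appears at 4.5 kHz.
13.5 kHz > fs/2 = 9 kHz, folds to fs − 13.5 kHz = 4.5 kHz.
13.5 kHz and 40.5 kHz both map to 4.5 kHz.

13.5 kHz, 40.5 kHz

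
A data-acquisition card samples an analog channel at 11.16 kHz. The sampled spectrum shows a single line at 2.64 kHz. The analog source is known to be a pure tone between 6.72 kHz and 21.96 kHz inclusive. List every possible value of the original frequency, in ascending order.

Frequencies that alias to 2.64 kHz are k·fs ± 2.64 kHz for integer k ≥ 0.
k=0: 2.64 kHz.
k=1: 8.52 kHz, 13.8 kHz.
k=2: 19.68 kHz, 24.96 kHz.
k=3: 30.84 kHz, 36.12 kHz.
Within [6.72 kHz, 21.96 kHz]: 8.52 kHz, 13.8 kHz, 19.68 kHz.

8.52 kHz, 13.8 kHz, 19.68 kHz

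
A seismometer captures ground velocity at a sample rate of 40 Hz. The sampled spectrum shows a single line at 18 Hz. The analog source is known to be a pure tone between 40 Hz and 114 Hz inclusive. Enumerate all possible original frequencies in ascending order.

Frequencies that alias to 18 Hz are k·fs ± 18 Hz for integer k ≥ 0.
k=0: 18 Hz.
k=1: 22 Hz, 58 Hz.
k=2: 62 Hz, 98 Hz.
k=3: 102 Hz, 138 Hz.
k=4: 142 Hz, 178 Hz.
Within [40 Hz, 114 Hz]: 58 Hz, 62 Hz, 98 Hz, 102 Hz.

58 Hz, 62 Hz, 98 Hz, 102 Hz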